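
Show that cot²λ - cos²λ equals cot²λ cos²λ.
LHS = cos²λ/sin²λ - cos²λ = cos²λ(1/sin²λ - 1) = cos²λ · (1 - sin²λ)/sin²λ = cos²λ · cos²λ/sin²λ = cos²λ · cot²λ = RHS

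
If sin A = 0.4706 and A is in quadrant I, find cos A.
cos A = 0.8823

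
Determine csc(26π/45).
csc(26π/45) = 1.031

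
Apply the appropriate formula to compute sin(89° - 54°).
sin(89° - 54°) = sin 89° cos 54° - cos 89° sin 54° = 0.5736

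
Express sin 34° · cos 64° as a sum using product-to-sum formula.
sin 34° cos 64° = (1/2)[sin(34°+64°) + sin(34°-64°)]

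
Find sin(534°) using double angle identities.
sin(534°) = 2 sin 267° cos 267° = 0.1045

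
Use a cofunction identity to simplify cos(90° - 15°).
cos(90° - 15°) = sin(15°)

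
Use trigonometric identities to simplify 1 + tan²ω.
1 + tan²ω = sec²ω (using Pythagorean identity)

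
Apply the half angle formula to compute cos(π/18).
cos(π/18) = √((1 + cos π/9)/2) = 0.9848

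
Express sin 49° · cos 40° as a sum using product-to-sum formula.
sin 49° cos 40° = (1/2)[sin(49°+40°) + sin(49°-40°)]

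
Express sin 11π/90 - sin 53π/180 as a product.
sin 11π/90 - sin 53π/180 = 2 cos(5π/24) sin(-31π/360)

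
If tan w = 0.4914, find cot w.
cot w = 1/tan w = 2.035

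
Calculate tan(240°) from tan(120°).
tan(240°) = 2 tan 120° / (1 - tan²120°) = √3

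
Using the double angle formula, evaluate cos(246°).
cos(246°) = cos²123° - sin²123° = -0.4067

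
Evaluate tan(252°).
tan(252°) = 3.078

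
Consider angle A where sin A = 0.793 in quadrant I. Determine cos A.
cos A = √(1 - sin²A) = 0.6092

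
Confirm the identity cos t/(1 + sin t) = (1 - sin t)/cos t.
RHS = (1 - sin t)(1 + sin t) / (cos t(1 + sin t)) = (1 - sin²t) / (cos t(1 + sin t)) = cos²t / (cos t(1 + sin t)) = cos t/(1 + sin t) = LHS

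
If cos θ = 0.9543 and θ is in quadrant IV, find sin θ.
sin θ = -0.2989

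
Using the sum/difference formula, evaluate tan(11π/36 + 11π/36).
tan(11π/36 + 11π/36) = (tan 11π/36 + tan 11π/36)/(1 - tan 11π/36 tan 11π/36) = -2.747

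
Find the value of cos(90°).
cos(90°) = 0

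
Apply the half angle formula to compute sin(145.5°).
sin(145.5°) = √((1 - cos 291°)/2) = 0.5664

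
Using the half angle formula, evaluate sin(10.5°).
sin(10.5°) = √((1 - cos 21°)/2) = 0.1822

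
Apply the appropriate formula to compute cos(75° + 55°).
cos(75° + 55°) = cos 75° cos 55° - sin 75° sin 55° = -0.6428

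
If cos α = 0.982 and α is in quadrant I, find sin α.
sin α = 0.1889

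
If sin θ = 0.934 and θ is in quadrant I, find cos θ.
cos θ = 0.3573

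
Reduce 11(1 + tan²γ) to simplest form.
11(1 + tan²γ) = 11(sec²γ) (using Pythagorean identity)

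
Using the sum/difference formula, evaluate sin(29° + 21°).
sin(29° + 21°) = sin 29° cos 21° + cos 29° sin 21° = 0.766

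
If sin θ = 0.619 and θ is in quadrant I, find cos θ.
cos θ = 0.7854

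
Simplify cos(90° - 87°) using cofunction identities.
cos(90° - 87°) = sin(87°)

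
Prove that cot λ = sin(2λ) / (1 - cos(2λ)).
RHS = 2 sin λ cos λ / (2sin²λ) = cos λ/sin λ = cot λ = LHS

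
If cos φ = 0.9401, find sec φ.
sec φ = 1/cos φ = 1.064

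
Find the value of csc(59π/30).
csc(59π/30) = -9.567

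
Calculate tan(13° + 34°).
tan(13° + 34°) = (tan 13° + tan 34°)/(1 - tan 13° tan 34°) = 1.072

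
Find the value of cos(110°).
cos(110°) = -0.342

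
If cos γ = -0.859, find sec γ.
sec γ = 1/cos γ = -1.164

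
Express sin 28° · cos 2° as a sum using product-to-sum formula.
sin 28° cos 2° = (1/2)[sin(28°+2°) + sin(28°-2°)]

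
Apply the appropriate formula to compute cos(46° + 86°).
cos(46° + 86°) = cos 46° cos 86° - sin 46° sin 86° = -0.6691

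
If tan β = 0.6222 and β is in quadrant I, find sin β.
sin β = 0.5283 (using tan²β + 1 = sec²β)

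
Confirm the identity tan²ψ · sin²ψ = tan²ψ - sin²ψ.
RHS = sin²ψ/cos²ψ - sin²ψ = sin²ψ(1/cos²ψ - 1) = sin²ψ · (1 - cos²ψ)/cos²ψ = sin²ψ · sin²ψ/cos²ψ = sin²ψ · tan²ψ = LHS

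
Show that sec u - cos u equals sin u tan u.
LHS = 1/cos u - cos u = (1 - cos²u)/cos u = sin²u/cos u = sin u · (sin u/cos u) = sin u tan u = RHS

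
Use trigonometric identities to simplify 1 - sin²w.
1 - sin²w = cos²w (using Pythagorean identity)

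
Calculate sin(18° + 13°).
sin(18° + 13°) = sin 18° cos 13° + cos 18° sin 13° = 0.515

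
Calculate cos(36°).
cos(36°) = 0.809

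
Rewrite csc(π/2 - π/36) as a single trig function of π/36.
csc(π/2 - π/36) = sec(π/36)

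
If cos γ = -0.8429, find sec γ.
sec γ = 1/cos γ = -1.186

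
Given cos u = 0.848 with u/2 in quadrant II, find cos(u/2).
cos(u/2) = ±√((1 + cos u)/2); negative since u/2 ∈ QII, so cos(u/2) = -0.9612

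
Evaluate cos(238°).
cos(238°) = -0.5299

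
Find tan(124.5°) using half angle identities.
tan(124.5°) = sin 249° / (1 + cos 249°) = -1.455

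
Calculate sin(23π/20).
sin(23π/20) = -0.454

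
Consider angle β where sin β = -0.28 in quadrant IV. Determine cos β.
cos β = √(1 - sin²β) = 0.96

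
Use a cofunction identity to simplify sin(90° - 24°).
sin(90° - 24°) = cos(24°)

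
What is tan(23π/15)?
tan(23π/15) = -9.514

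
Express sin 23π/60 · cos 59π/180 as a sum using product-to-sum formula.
sin 23π/60 cos 59π/180 = (1/2)[sin(23π/60+59π/180) + sin(23π/60-59π/180)]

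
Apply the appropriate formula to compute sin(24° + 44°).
sin(24° + 44°) = sin 24° cos 44° + cos 24° sin 44° = 0.9272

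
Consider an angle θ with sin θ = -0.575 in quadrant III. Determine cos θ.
cos θ = ±√(1 - sin²θ) = -0.8182 (negative in QIII)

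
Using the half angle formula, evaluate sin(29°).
sin(29°) = √((1 - cos 58°)/2) = 0.4848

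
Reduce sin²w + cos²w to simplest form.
sin²w + cos²w = 1 (using Pythagorean identity)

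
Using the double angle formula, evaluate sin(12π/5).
sin(12π/5) = 2 sin 6π/5 cos 6π/5 = 0.9511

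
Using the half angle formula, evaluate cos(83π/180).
cos(83π/180) = √((1 + cos 83π/90)/2) = 0.1219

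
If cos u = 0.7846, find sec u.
sec u = 1/cos u = 1.275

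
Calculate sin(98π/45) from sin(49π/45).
sin(98π/45) = 2 sin 49π/45 cos 49π/45 = 0.5299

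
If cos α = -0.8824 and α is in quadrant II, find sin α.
sin α = 0.4705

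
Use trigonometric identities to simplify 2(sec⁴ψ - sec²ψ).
2(sec⁴ψ - sec²ψ) = 2(tan⁴ψ + tan²ψ) (using Pythagorean)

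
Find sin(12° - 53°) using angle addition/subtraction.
sin(12° - 53°) = sin 12° cos 53° - cos 12° sin 53° = -0.6561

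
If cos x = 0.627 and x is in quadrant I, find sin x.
sin x = 0.779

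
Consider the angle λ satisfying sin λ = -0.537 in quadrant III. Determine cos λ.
cos λ = ±√(1 - sin²λ) = -0.8436 (negative in QIII)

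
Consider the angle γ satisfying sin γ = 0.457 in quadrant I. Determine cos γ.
cos γ = √(1 - sin²γ) = 0.8895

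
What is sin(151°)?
sin(151°) = 0.4848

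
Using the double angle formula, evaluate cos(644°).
cos(644°) = cos²322° - sin²322° = 0.2419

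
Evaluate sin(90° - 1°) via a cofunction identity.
sin(90° - 1°) = cos(1°) = 0.9998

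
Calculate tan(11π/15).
tan(11π/15) = -1.111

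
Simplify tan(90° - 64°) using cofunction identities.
tan(90° - 64°) = cot(64°)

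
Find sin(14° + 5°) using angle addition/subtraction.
sin(14° + 5°) = sin 14° cos 5° + cos 14° sin 5° = 0.3256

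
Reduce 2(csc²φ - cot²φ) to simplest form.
2(csc²φ - cot²φ) = 2 (using Pythagorean identity)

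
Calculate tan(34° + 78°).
tan(34° + 78°) = (tan 34° + tan 78°)/(1 - tan 34° tan 78°) = -2.475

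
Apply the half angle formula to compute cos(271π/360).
cos(271π/360) = -√((1 + cos 271π/180)/2) = -0.7133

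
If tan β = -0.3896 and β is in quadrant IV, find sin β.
sin β = -0.363 (using tan²β + 1 = sec²β)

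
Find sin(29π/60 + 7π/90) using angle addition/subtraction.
sin(29π/60 + 7π/90) = sin 29π/60 cos 7π/90 + cos 29π/60 sin 7π/90 = 0.9816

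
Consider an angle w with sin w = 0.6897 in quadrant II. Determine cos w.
cos w = ±√(1 - sin²w) = -0.7241 (negative in QII)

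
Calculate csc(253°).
csc(253°) = -1.046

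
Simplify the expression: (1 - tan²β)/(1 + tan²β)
(1 - tan²β)/(1 + tan²β) = cos(2β) (using Double angle)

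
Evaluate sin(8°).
sin(8°) = 0.1392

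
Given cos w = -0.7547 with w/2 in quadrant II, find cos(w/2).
cos(w/2) = ±√((1 + cos w)/2); negative since w/2 ∈ QII, so cos(w/2) = -0.3502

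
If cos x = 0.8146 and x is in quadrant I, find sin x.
sin x = 0.58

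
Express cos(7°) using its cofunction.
cos(7°) = sin(90° - 7°) = sin(83°)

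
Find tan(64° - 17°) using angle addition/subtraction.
tan(64° - 17°) = (tan 64° - tan 17°)/(1 + tan 64° tan 17°) = 1.072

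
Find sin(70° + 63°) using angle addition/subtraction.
sin(70° + 63°) = sin 70° cos 63° + cos 70° sin 63° = 0.7314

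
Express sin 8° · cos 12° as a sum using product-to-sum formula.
sin 8° cos 12° = (1/2)[sin(8°+12°) + sin(8°-12°)]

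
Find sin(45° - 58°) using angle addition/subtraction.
sin(45° - 58°) = sin 45° cos 58° - cos 45° sin 58° = -0.225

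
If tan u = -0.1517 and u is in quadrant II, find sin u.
sin u = 0.15 (using tan²u + 1 = sec²u)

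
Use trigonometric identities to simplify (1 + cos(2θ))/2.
(1 + cos(2θ))/2 = cos²θ (using Power reduction)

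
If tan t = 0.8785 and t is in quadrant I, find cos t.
cos t = 0.7513 (using tan²t + 1 = sec²t)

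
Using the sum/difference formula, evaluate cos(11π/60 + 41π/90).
cos(11π/60 + 41π/90) = cos 11π/60 cos 41π/90 - sin 11π/60 sin 41π/90 = -0.4226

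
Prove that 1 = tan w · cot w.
RHS = (sin w/cos w) · (cos w/sin w) = 1 = LHS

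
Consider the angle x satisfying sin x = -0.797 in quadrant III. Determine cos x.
cos x = ±√(1 - sin²x) = -0.604 (negative in QIII)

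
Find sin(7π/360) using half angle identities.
sin(7π/360) = √((1 - cos 7π/180)/2) = 0.06105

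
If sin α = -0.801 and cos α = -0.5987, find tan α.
tan α = sin α / cos α = 1.338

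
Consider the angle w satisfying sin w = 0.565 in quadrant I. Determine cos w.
cos w = √(1 - sin²w) = 0.8251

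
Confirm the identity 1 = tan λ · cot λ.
RHS = (sin λ/cos λ) · (cos λ/sin λ) = 1 = LHS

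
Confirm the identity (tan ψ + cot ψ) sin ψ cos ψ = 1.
LHS = (sin ψ/cos ψ + cos ψ/sin ψ) sin ψ cos ψ = ((sin²ψ + cos²ψ)/(sin ψ cos ψ)) · sin ψ cos ψ = sin²ψ + cos²ψ = 1 = RHS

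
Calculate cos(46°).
cos(46°) = 0.6947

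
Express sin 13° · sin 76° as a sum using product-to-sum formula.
sin 13° sin 76° = (1/2)[cos(13°-76°) - cos(13°+76°)]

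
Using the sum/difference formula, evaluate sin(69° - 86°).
sin(69° - 86°) = sin 69° cos 86° - cos 69° sin 86° = -0.2924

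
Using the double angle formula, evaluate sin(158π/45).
sin(158π/45) = 2 sin 79π/45 cos 79π/45 = -0.9994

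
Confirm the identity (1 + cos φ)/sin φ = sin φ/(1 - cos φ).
RHS = sin φ(1 + cos φ) / ((1 - cos φ)(1 + cos φ)) = sin φ(1 + cos φ) / (1 - cos²φ) = sin φ(1 + cos φ) / sin²φ = (1 + cos φ)/sin φ = LHS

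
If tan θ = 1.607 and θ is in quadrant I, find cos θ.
cos θ = 0.5283 (using tan²θ + 1 = sec²θ)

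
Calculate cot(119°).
cot(119°) = -0.5543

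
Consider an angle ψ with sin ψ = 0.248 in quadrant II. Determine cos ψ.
cos ψ = ±√(1 - sin²ψ) = -0.9688 (negative in QII)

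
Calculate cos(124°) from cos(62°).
cos(124°) = 1 - 2sin²62° = -0.5592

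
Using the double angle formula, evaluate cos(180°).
cos(180°) = cos²90° - sin²90° = -1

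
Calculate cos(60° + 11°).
cos(60° + 11°) = cos 60° cos 11° - sin 60° sin 11° = 0.3256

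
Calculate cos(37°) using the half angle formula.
cos(37°) = √((1 + cos 74°)/2) = 0.7986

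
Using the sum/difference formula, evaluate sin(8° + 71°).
sin(8° + 71°) = sin 8° cos 71° + cos 8° sin 71° = 0.9816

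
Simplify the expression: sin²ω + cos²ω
sin²ω + cos²ω = 1 (using Pythagorean identity)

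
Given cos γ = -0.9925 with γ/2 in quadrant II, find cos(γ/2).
cos(γ/2) = ±√((1 + cos γ)/2); negative since γ/2 ∈ QII, so cos(γ/2) = -0.06124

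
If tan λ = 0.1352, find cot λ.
cot λ = 1/tan λ = 7.396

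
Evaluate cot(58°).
cot(58°) = 0.6249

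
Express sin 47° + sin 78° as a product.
sin 47° + sin 78° = 2 sin(62.5°) cos(-15.5°)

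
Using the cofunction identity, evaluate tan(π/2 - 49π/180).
tan(π/2 - 49π/180) = cot(49π/180) = 0.8693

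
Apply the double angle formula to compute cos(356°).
cos(356°) = 2cos²178° - 1 = 0.9976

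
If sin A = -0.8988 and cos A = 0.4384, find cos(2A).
cos(2A) = cos²A - sin²A = -0.6156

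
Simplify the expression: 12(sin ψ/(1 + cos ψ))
12(sin ψ/(1 + cos ψ)) = 12(tan(ψ/2)) (using Half angle)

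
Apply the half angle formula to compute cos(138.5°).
cos(138.5°) = -√((1 + cos 277°)/2) = -0.749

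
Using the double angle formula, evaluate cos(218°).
cos(218°) = cos²109° - sin²109° = -0.788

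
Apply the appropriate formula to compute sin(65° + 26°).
sin(65° + 26°) = sin 65° cos 26° + cos 65° sin 26° = 0.9998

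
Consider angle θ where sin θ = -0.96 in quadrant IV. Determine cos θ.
cos θ = √(1 - sin²θ) = 0.28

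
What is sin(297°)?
sin(297°) = -0.891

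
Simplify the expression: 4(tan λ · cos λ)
4(tan λ · cos λ) = 4(sin λ) (using Quotient identity)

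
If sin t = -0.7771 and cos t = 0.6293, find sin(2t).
sin(2t) = 2 sin t cos t = -0.9781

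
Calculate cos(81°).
cos(81°) = 0.1564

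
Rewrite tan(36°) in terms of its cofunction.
tan(36°) = cot(90° - 36°) = cot(54°)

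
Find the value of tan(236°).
tan(236°) = 1.483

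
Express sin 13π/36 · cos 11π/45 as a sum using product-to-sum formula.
sin 13π/36 cos 11π/45 = (1/2)[sin(13π/36+11π/45) + sin(13π/36-11π/45)]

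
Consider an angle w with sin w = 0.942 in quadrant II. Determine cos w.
cos w = ±√(1 - sin²w) = -0.3356 (negative in QII)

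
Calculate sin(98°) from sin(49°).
sin(98°) = 2 sin 49° cos 49° = 0.9903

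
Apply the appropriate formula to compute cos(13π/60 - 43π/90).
cos(13π/60 - 43π/90) = cos 13π/60 cos 43π/90 + sin 13π/60 sin 43π/90 = 0.682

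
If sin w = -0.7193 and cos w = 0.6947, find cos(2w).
cos(2w) = cos²w - sin²w = -0.03478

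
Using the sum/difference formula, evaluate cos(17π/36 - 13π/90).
cos(17π/36 - 13π/90) = cos 17π/36 cos 13π/90 + sin 17π/36 sin 13π/90 = 0.515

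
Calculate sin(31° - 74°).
sin(31° - 74°) = sin 31° cos 74° - cos 31° sin 74° = -0.682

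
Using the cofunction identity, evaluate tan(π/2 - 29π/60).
tan(π/2 - 29π/60) = cot(29π/60) = 0.05241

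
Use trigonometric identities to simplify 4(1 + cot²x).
4(1 + cot²x) = 4(csc²x) (using Pythagorean identity)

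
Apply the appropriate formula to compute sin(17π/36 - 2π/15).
sin(17π/36 - 2π/15) = sin 17π/36 cos 2π/15 - cos 17π/36 sin 2π/15 = 0.8746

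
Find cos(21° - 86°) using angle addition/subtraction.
cos(21° - 86°) = cos 21° cos 86° + sin 21° sin 86° = 0.4226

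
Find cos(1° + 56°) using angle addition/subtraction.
cos(1° + 56°) = cos 1° cos 56° - sin 1° sin 56° = 0.5446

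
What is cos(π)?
cos(π) = -1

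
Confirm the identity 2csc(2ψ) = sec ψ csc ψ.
LHS = 2/sin(2ψ) = 2/(2 sin ψ cos ψ) = 1/(sin ψ cos ψ) = (1/cos ψ)(1/sin ψ) = sec ψ csc ψ = RHS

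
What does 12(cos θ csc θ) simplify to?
12(cos θ csc θ) = 12(cot θ) (using Reciprocal + quotient)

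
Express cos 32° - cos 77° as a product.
cos 32° - cos 77° = -2 sin(54.5°) sin(-22.5°)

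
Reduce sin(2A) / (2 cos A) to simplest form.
sin(2A) / (2 cos A) = sin A (using Double angle)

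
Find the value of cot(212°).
cot(212°) = 1.6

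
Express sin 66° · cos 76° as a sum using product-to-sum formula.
sin 66° cos 76° = (1/2)[sin(66°+76°) + sin(66°-76°)]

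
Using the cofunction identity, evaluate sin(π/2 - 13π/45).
sin(π/2 - 13π/45) = cos(13π/45) = 0.6157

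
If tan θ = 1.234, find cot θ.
cot θ = 1/tan θ = 0.8104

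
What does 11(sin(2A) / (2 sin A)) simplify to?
11(sin(2A) / (2 sin A)) = 11(cos A) (using Double angle)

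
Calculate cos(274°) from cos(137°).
cos(274°) = cos²137° - sin²137° = 0.06976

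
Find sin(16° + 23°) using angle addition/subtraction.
sin(16° + 23°) = sin 16° cos 23° + cos 16° sin 23° = 0.6293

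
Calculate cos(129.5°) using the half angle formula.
cos(129.5°) = -√((1 + cos 259°)/2) = -0.6361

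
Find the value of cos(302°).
cos(302°) = 0.5299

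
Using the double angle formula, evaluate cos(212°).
cos(212°) = cos²106° - sin²106° = -0.848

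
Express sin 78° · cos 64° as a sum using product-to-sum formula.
sin 78° cos 64° = (1/2)[sin(78°+64°) + sin(78°-64°)]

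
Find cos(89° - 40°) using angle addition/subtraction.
cos(89° - 40°) = cos 89° cos 40° + sin 89° sin 40° = 0.6561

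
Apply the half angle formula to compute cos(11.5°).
cos(11.5°) = √((1 + cos 23°)/2) = 0.9799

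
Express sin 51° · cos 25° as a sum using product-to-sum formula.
sin 51° cos 25° = (1/2)[sin(51°+25°) + sin(51°-25°)]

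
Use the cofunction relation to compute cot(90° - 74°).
cot(90° - 74°) = tan(74°) = 3.487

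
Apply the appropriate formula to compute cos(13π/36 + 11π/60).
cos(13π/36 + 11π/60) = cos 13π/36 cos 11π/60 - sin 13π/36 sin 11π/60 = -0.1392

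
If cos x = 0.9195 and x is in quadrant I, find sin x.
sin x = 0.3931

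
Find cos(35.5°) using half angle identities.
cos(35.5°) = √((1 + cos 71°)/2) = 0.8141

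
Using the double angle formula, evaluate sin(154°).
sin(154°) = 2 sin 77° cos 77° = 0.4384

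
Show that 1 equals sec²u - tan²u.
RHS = 1/cos²u - sin²u/cos²u = (1 - sin²u)/cos²u = cos²u/cos²u = 1 = LHS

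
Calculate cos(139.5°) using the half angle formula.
cos(139.5°) = -√((1 + cos 279°)/2) = -0.7604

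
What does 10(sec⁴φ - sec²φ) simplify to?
10(sec⁴φ - sec²φ) = 10(tan⁴φ + tan²φ) (using Pythagorean)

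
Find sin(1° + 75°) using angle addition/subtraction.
sin(1° + 75°) = sin 1° cos 75° + cos 1° sin 75° = 0.9703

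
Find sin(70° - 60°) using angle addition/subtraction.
sin(70° - 60°) = sin 70° cos 60° - cos 70° sin 60° = 0.1736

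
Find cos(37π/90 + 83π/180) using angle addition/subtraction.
cos(37π/90 + 83π/180) = cos 37π/90 cos 83π/180 - sin 37π/90 sin 83π/180 = -0.9205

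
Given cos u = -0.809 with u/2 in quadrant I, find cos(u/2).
cos(u/2) = ±√((1 + cos u)/2); positive since u/2 ∈ QI, so cos(u/2) = 0.309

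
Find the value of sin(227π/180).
sin(227π/180) = -0.7314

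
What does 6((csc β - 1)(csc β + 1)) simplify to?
6((csc β - 1)(csc β + 1)) = 6(cot²β) (using Diff. of squares)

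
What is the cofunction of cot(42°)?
cot(42°) = tan(90° - 42°) = tan(48°)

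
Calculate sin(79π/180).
sin(79π/180) = 0.9816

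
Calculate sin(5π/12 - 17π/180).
sin(5π/12 - 17π/180) = sin 5π/12 cos 17π/180 - cos 5π/12 sin 17π/180 = 0.848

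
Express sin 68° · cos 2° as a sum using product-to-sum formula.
sin 68° cos 2° = (1/2)[sin(68°+2°) + sin(68°-2°)]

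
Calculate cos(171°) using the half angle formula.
cos(171°) = -√((1 + cos 342°)/2) = -0.9877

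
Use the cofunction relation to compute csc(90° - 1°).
csc(90° - 1°) = sec(1°) = 1.0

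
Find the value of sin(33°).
sin(33°) = 0.5446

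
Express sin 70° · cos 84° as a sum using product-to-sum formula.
sin 70° cos 84° = (1/2)[sin(70°+84°) + sin(70°-84°)]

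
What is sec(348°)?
sec(348°) = 1.022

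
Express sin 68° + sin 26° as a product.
sin 68° + sin 26° = 2 sin(47°) cos(21°)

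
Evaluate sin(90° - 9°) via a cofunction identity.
sin(90° - 9°) = cos(9°) = 0.9877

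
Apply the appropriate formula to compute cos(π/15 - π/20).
cos(π/15 - π/20) = cos π/15 cos π/20 + sin π/15 sin π/20 = 0.9986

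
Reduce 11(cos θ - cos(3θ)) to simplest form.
11(cos θ - cos(3θ)) = 11(2 sin(2θ) sin θ) (using Sum-to-product)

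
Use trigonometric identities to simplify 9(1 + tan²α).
9(1 + tan²α) = 9(sec²α) (using Pythagorean identity)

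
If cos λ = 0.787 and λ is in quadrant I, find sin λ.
sin λ = 0.617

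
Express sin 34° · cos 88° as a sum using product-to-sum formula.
sin 34° cos 88° = (1/2)[sin(34°+88°) + sin(34°-88°)]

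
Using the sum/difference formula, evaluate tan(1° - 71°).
tan(1° - 71°) = (tan 1° - tan 71°)/(1 + tan 1° tan 71°) = -2.747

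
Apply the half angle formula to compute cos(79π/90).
cos(79π/90) = -√((1 + cos 79π/45)/2) = -0.9272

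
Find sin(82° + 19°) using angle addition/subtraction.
sin(82° + 19°) = sin 82° cos 19° + cos 82° sin 19° = 0.9816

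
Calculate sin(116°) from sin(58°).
sin(116°) = 2 sin 58° cos 58° = 0.8988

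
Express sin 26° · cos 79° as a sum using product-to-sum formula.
sin 26° cos 79° = (1/2)[sin(26°+79°) + sin(26°-79°)]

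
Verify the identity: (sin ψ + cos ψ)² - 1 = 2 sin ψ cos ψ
LHS = sin²ψ + 2 sin ψ cos ψ + cos²ψ - 1 = (sin²ψ + cos²ψ) + 2 sin ψ cos ψ - 1 = 1 + 2 sin ψ cos ψ - 1 = 2 sin ψ cos ψ = RHS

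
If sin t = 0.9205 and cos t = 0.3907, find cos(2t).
cos(2t) = cos²t - sin²t = -0.6947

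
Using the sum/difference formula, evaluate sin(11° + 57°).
sin(11° + 57°) = sin 11° cos 57° + cos 11° sin 57° = 0.9272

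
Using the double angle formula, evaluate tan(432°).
tan(432°) = 2 tan 216° / (1 - tan²216°) = 3.078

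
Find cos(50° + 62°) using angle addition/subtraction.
cos(50° + 62°) = cos 50° cos 62° - sin 50° sin 62° = -0.3746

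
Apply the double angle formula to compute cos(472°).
cos(472°) = 1 - 2sin²236° = -0.3746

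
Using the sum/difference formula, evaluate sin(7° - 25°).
sin(7° - 25°) = sin 7° cos 25° - cos 7° sin 25° = -0.309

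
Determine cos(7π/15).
cos(7π/15) = 0.1045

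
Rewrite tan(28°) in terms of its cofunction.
tan(28°) = cot(90° - 28°) = cot(62°)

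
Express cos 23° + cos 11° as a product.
cos 23° + cos 11° = 2 cos(17°) cos(6°)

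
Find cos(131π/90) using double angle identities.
cos(131π/90) = 1 - 2sin²131π/180 = -0.1392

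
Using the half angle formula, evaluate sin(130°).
sin(130°) = √((1 - cos 260°)/2) = 0.766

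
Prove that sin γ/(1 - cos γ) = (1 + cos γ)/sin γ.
LHS = sin γ(1 + cos γ) / ((1 - cos γ)(1 + cos γ)) = sin γ(1 + cos γ) / (1 - cos²γ) = sin γ(1 + cos γ) / sin²γ = (1 + cos γ)/sin γ = RHS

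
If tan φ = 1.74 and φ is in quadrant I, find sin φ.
sin φ = 0.867 (using tan²φ + 1 = sec²φ)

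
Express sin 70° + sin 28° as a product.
sin 70° + sin 28° = 2 sin(49°) cos(21°)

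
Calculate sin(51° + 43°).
sin(51° + 43°) = sin 51° cos 43° + cos 51° sin 43° = 0.9976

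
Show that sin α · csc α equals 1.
LHS = sin α · (1/sin α) = 1 = RHS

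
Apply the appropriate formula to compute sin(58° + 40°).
sin(58° + 40°) = sin 58° cos 40° + cos 58° sin 40° = 0.9903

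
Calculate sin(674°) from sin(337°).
sin(674°) = 2 sin 337° cos 337° = -0.7193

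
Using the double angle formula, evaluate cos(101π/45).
cos(101π/45) = cos²101π/90 - sin²101π/90 = 0.7193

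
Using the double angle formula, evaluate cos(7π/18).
cos(7π/18) = cos²7π/36 - sin²7π/36 = 0.342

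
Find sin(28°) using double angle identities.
sin(28°) = 2 sin 14° cos 14° = 0.4695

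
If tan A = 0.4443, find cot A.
cot A = 1/tan A = 2.251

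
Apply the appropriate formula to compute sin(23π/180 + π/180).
sin(23π/180 + π/180) = sin 23π/180 cos π/180 + cos 23π/180 sin π/180 = 0.4067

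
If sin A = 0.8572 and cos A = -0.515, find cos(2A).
cos(2A) = cos²A - sin²A = -0.4696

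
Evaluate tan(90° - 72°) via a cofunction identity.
tan(90° - 72°) = cot(72°) = 0.3249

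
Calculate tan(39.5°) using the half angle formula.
tan(39.5°) = sin 79° / (1 + cos 79°) = 0.8243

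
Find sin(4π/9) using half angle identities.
sin(4π/9) = √((1 - cos 8π/9)/2) = 0.9848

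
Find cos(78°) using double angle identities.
cos(78°) = cos²39° - sin²39° = 0.2079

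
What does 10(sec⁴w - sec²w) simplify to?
10(sec⁴w - sec²w) = 10(tan⁴w + tan²w) (using Pythagorean)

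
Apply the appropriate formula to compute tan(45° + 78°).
tan(45° + 78°) = (tan 45° + tan 78°)/(1 - tan 45° tan 78°) = -1.54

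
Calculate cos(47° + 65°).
cos(47° + 65°) = cos 47° cos 65° - sin 47° sin 65° = -0.3746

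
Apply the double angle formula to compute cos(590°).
cos(590°) = 1 - 2sin²295° = -0.6428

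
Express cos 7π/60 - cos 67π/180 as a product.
cos 7π/60 - cos 67π/180 = -2 sin(11π/45) sin(-23π/180)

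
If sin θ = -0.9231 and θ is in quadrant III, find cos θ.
cos θ = -0.3846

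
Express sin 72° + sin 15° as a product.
sin 72° + sin 15° = 2 sin(43.5°) cos(28.5°)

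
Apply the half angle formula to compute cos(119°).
cos(119°) = -√((1 + cos 238°)/2) = -0.4848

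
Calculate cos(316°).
cos(316°) = 0.7193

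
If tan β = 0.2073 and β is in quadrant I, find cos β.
cos β = 0.9792 (using tan²β + 1 = sec²β)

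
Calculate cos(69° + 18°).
cos(69° + 18°) = cos 69° cos 18° - sin 69° sin 18° = 0.05234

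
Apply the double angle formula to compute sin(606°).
sin(606°) = 2 sin 303° cos 303° = -0.9135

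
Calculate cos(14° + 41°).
cos(14° + 41°) = cos 14° cos 41° - sin 14° sin 41° = 0.5736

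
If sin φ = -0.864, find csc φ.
csc φ = 1/sin φ = -1.157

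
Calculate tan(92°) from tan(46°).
tan(92°) = 2 tan 46° / (1 - tan²46°) = -28.64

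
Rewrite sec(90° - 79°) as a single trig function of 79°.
sec(90° - 79°) = csc(79°)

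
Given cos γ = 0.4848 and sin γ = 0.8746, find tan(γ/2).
tan(γ/2) = sin γ / (1 + cos γ) = 0.589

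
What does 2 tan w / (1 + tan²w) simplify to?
2 tan w / (1 + tan²w) = sin(2w) (using Double angle)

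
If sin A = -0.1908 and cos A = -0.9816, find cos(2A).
cos(2A) = cos²A - sin²A = 0.9271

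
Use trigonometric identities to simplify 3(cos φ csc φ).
3(cos φ csc φ) = 3(cot φ) (using Reciprocal + quotient)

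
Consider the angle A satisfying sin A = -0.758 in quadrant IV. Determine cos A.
cos A = √(1 - sin²A) = 0.6523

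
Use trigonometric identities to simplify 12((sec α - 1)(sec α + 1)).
12((sec α - 1)(sec α + 1)) = 12(tan²α) (using Diff. of squares)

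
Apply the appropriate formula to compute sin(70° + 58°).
sin(70° + 58°) = sin 70° cos 58° + cos 70° sin 58° = 0.788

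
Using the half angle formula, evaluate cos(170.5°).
cos(170.5°) = -√((1 + cos 341°)/2) = -0.9863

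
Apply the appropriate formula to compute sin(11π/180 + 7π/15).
sin(11π/180 + 7π/15) = sin 11π/180 cos 7π/15 + cos 11π/180 sin 7π/15 = 0.9962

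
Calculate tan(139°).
tan(139°) = -0.8693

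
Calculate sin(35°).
sin(35°) = 0.5736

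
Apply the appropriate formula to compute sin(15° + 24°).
sin(15° + 24°) = sin 15° cos 24° + cos 15° sin 24° = 0.6293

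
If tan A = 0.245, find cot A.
cot A = 1/tan A = 4.082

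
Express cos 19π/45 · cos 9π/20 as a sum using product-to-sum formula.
cos 19π/45 cos 9π/20 = (1/2)[cos(19π/45-9π/20) + cos(19π/45+9π/20)]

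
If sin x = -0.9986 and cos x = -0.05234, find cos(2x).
cos(2x) = cos²x - sin²x = -0.9945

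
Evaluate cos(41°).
cos(41°) = 0.7547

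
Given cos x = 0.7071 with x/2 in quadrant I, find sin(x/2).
sin(x/2) = ±√((1 - cos x)/2); positive since x/2 ∈ QI, so sin(x/2) = 0.3827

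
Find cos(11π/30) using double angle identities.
cos(11π/30) = cos²11π/60 - sin²11π/60 = 0.4067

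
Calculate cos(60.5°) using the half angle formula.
cos(60.5°) = √((1 + cos 121°)/2) = 0.4924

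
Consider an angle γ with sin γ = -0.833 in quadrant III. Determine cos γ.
cos γ = ±√(1 - sin²γ) = -0.5533 (negative in QIII)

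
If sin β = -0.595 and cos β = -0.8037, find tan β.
tan β = sin β / cos β = 0.7403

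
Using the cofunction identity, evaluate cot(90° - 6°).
cot(90° - 6°) = tan(6°) = 0.1051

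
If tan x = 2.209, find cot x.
cot x = 1/tan x = 0.4527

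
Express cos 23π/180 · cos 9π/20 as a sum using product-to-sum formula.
cos 23π/180 cos 9π/20 = (1/2)[cos(23π/180-9π/20) + cos(23π/180+9π/20)]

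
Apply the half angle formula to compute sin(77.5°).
sin(77.5°) = √((1 - cos 155°)/2) = 0.9763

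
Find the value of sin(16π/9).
sin(16π/9) = -0.6428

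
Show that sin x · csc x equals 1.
LHS = sin x · (1/sin x) = 1 = RHS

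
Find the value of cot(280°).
cot(280°) = -0.1763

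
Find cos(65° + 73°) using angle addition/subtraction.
cos(65° + 73°) = cos 65° cos 73° - sin 65° sin 73° = -0.7431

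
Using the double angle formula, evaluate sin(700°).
sin(700°) = 2 sin 350° cos 350° = -0.342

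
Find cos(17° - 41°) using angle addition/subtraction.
cos(17° - 41°) = cos 17° cos 41° + sin 17° sin 41° = 0.9135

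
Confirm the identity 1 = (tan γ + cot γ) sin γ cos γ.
RHS = (sin γ/cos γ + cos γ/sin γ) sin γ cos γ = ((sin²γ + cos²γ)/(sin γ cos γ)) · sin γ cos γ = sin²γ + cos²γ = 1 = LHS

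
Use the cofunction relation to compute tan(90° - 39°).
tan(90° - 39°) = cot(39°) = 1.235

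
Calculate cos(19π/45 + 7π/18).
cos(19π/45 + 7π/18) = cos 19π/45 cos 7π/18 - sin 19π/45 sin 7π/18 = -0.829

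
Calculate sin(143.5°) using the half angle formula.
sin(143.5°) = √((1 - cos 287°)/2) = 0.5948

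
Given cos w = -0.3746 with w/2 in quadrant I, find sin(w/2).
sin(w/2) = ±√((1 - cos w)/2); positive since w/2 ∈ QI, so sin(w/2) = 0.829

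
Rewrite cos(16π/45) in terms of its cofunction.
cos(16π/45) = sin(π/2 - 16π/45) = sin(13π/90)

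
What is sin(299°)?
sin(299°) = -0.8746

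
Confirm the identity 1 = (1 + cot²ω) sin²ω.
RHS = csc²ω · sin²ω = (1/sin²ω) · sin²ω = 1 = LHS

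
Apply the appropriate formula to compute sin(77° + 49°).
sin(77° + 49°) = sin 77° cos 49° + cos 77° sin 49° = 0.809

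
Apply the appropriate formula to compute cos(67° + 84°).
cos(67° + 84°) = cos 67° cos 84° - sin 67° sin 84° = -0.8746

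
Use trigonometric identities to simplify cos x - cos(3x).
cos x - cos(3x) = 2 sin(2x) sin x (using Sum-to-product)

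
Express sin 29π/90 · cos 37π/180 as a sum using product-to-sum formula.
sin 29π/90 cos 37π/180 = (1/2)[sin(29π/90+37π/180) + sin(29π/90-37π/180)]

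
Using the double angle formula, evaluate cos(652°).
cos(652°) = cos²326° - sin²326° = 0.3746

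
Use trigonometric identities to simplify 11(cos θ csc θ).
11(cos θ csc θ) = 11(cot θ) (using Reciprocal + quotient)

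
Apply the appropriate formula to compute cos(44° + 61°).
cos(44° + 61°) = cos 44° cos 61° - sin 44° sin 61° = -(√6-√2)/4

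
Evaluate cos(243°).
cos(243°) = -0.454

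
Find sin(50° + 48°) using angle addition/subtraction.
sin(50° + 48°) = sin 50° cos 48° + cos 50° sin 48° = 0.9903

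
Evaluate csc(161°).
csc(161°) = 3.072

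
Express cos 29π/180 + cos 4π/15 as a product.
cos 29π/180 + cos 4π/15 = 2 cos(77π/360) cos(-19π/360)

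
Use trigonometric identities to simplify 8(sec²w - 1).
8(sec²w - 1) = 8(tan²w) (using Pythagorean identity)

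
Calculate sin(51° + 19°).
sin(51° + 19°) = sin 51° cos 19° + cos 51° sin 19° = 0.9397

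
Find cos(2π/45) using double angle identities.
cos(2π/45) = cos²π/45 - sin²π/45 = 0.9903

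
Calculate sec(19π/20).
sec(19π/20) = -1.012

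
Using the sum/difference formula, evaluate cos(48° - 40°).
cos(48° - 40°) = cos 48° cos 40° + sin 48° sin 40° = 0.9903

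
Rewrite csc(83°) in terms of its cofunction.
csc(83°) = sec(90° - 83°) = sec(7°)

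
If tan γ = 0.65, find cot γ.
cot γ = 1/tan γ = 1.538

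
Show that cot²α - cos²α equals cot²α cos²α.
LHS = cos²α/sin²α - cos²α = cos²α(1/sin²α - 1) = cos²α · (1 - sin²α)/sin²α = cos²α · cos²α/sin²α = cos²α · cot²α = RHS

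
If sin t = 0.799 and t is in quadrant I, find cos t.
cos t = 0.6013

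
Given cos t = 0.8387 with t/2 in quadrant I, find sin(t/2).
sin(t/2) = ±√((1 - cos t)/2); positive since t/2 ∈ QI, so sin(t/2) = 0.284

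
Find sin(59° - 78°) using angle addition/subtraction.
sin(59° - 78°) = sin 59° cos 78° - cos 59° sin 78° = -0.3256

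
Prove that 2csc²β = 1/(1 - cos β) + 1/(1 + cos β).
RHS = [(1 + cos β) + (1 - cos β)] / [(1 - cos β)(1 + cos β)] = 2/(1 - cos²β) = 2/sin²β = 2csc²β = LHS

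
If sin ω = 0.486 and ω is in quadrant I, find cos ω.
cos ω = 0.874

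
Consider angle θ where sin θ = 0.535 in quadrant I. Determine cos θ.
cos θ = √(1 - sin²θ) = 0.8449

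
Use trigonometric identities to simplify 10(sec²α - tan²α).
10(sec²α - tan²α) = 10 (using Pythagorean identity)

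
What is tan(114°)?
tan(114°) = -2.246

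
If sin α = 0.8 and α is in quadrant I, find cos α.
cos α = 0.6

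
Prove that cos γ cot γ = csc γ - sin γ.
RHS = 1/sin γ - sin γ = (1 - sin²γ)/sin γ = cos²γ/sin γ = cos γ · (cos γ/sin γ) = cos γ cot γ = LHS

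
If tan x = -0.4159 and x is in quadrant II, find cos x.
cos x = -0.9233 (using tan²x + 1 = sec²x)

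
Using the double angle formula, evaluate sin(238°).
sin(238°) = 2 sin 119° cos 119° = -0.848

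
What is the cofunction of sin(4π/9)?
sin(4π/9) = cos(π/2 - 4π/9) = cos(π/18)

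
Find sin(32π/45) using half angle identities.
sin(32π/45) = √((1 - cos 64π/45)/2) = 0.788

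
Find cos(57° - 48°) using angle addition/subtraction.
cos(57° - 48°) = cos 57° cos 48° + sin 57° sin 48° = 0.9877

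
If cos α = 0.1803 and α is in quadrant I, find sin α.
sin α = 0.9836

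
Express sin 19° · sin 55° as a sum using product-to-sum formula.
sin 19° sin 55° = (1/2)[cos(19°-55°) - cos(19°+55°)]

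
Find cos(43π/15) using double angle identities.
cos(43π/15) = cos²43π/30 - sin²43π/30 = -0.9135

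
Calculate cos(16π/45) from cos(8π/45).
cos(16π/45) = 1 - 2sin²8π/45 = 0.4384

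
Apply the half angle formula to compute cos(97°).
cos(97°) = -√((1 + cos 194°)/2) = -0.1219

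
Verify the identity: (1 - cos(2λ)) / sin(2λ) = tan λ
LHS = 2sin²λ / (2 sin λ cos λ) = sin λ/cos λ = tan λ = RHS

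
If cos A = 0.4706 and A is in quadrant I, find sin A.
sin A = 0.8823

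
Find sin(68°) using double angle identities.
sin(68°) = 2 sin 34° cos 34° = 0.9272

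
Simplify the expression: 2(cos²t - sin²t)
2(cos²t - sin²t) = 2(cos(2t)) (using Double angle)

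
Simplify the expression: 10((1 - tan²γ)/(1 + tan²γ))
10((1 - tan²γ)/(1 + tan²γ)) = 10(cos(2γ)) (using Double angle)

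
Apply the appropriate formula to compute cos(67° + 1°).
cos(67° + 1°) = cos 67° cos 1° - sin 67° sin 1° = 0.3746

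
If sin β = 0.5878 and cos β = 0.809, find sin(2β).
sin(2β) = 2 sin β cos β = 0.9511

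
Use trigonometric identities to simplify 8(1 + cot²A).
8(1 + cot²A) = 8(csc²A) (using Pythagorean identity)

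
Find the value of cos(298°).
cos(298°) = 0.4695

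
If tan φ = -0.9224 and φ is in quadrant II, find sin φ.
sin φ = 0.678 (using tan²φ + 1 = sec²φ)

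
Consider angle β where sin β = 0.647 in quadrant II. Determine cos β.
cos β = ±√(1 - sin²β) = -0.7625 (negative in QII)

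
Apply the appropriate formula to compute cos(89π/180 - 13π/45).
cos(89π/180 - 13π/45) = cos 89π/180 cos 13π/45 + sin 89π/180 sin 13π/45 = 0.7986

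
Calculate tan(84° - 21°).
tan(84° - 21°) = (tan 84° - tan 21°)/(1 + tan 84° tan 21°) = 1.963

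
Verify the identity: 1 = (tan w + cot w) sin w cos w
RHS = (sin w/cos w + cos w/sin w) sin w cos w = ((sin²w + cos²w)/(sin w cos w)) · sin w cos w = sin²w + cos²w = 1 = LHS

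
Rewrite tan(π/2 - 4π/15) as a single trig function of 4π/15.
tan(π/2 - 4π/15) = cot(4π/15)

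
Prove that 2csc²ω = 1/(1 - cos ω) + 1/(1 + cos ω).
RHS = [(1 + cos ω) + (1 - cos ω)] / [(1 - cos ω)(1 + cos ω)] = 2/(1 - cos²ω) = 2/sin²ω = 2csc²ω = LHS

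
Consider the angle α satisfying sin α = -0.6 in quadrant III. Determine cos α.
cos α = ±√(1 - sin²α) = -0.8 (negative in QIII)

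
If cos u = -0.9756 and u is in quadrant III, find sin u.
sin u = -0.2196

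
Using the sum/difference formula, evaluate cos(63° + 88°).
cos(63° + 88°) = cos 63° cos 88° - sin 63° sin 88° = -0.8746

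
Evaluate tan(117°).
tan(117°) = -1.963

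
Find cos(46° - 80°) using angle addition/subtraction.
cos(46° - 80°) = cos 46° cos 80° + sin 46° sin 80° = 0.829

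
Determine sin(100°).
sin(100°) = 0.9848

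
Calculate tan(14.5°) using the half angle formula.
tan(14.5°) = sin 29° / (1 + cos 29°) = 0.2586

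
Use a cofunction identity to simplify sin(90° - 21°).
sin(90° - 21°) = cos(21°)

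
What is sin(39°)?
sin(39°) = 0.6293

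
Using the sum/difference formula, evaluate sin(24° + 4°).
sin(24° + 4°) = sin 24° cos 4° + cos 24° sin 4° = 0.4695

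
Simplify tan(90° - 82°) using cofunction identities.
tan(90° - 82°) = cot(82°)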